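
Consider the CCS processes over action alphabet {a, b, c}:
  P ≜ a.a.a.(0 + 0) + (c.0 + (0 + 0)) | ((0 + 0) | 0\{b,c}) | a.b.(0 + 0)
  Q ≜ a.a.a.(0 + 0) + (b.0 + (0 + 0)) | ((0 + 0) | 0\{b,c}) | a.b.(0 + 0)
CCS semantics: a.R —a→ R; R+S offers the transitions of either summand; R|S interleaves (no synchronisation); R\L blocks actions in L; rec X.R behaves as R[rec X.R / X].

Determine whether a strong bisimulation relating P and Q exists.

NO

LTS(P): 9 reachable states
  s0 = a.a.a.(0 + 0) + (c.0 + (0 + 0)) | ((0 + 0) | 0\{b,c}) | a.b.(0 + 0) → -a-> s1, -a-> s2, -c-> s3
  s1 = (c.0 + (0 + 0)) | ((0 + 0) | 0\{b,c}) | b.(0 + 0) → -b-> s4, -c-> s5
  s2 = a.a.(0 + 0) → -a-> s6
  s3 = 0 | ((0 + 0) | 0\{b,c}) | a.b.(0 + 0) → -a-> s5
  s4 = (c.0 + (0 + 0)) | ((0 + 0) | 0\{b,c}) | (0 + 0) → -c-> s7
  s5 = 0 | ((0 + 0) | 0\{b,c}) | b.(0 + 0) → -b-> s7
  s6 = a.(0 + 0) → -a-> s8
  s7 = 0 | ((0 + 0) | 0\{b,c}) | (0 + 0) → ∅
  s8 = 0 + 0 → ∅
LTS(Q): 9 reachable states
  t0 = a.a.a.(0 + 0) + (b.0 + (0 + 0)) | ((0 + 0) | 0\{b,c}) | a.b.(0 + 0) → -a-> t1, -a-> t2, -b-> t3
  t1 = (b.0 + (0 + 0)) | ((0 + 0) | 0\{b,c}) | b.(0 + 0) → -b-> t4, -b-> t5
  t2 = a.a.(0 + 0) → -a-> t6
  t3 = 0 | ((0 + 0) | 0\{b,c}) | a.b.(0 + 0) → -a-> t5
  t4 = (b.0 + (0 + 0)) | ((0 + 0) | 0\{b,c}) | (0 + 0) → -b-> t7
  t5 = 0 | ((0 + 0) | 0\{b,c}) | b.(0 + 0) → -b-> t7
  t6 = a.(0 + 0) → -a-> t8
  t7 = 0 | ((0 + 0) | 0\{b,c}) | (0 + 0) → ∅
  t8 = 0 + 0 → ∅
Partition-refinement fixed point:
  B0 = {s0}
  B1 = {s3, t3}
  B2 = {s5, t4, t5}
  B3 = {s7, s8, t7, t8}
  B4 = {s2, t2}
  B5 = {s6, t6}
  B6 = {s1}
  B7 = {s4}
  B8 = {t0}
  B9 = {t1}
s0 ∈ B0, t0 ∈ B8 → different blocks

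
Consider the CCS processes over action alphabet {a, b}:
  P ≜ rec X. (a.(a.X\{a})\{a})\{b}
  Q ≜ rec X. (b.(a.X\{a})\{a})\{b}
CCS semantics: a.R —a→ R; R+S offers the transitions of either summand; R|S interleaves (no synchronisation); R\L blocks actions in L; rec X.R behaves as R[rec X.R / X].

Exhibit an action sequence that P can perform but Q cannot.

LTS(P): 2 reachable states
  s0 = rec X. (a.(a.X\{a})\{a})\{b} | =a=> s1
  s1 = (a.(rec X. (a.(a.X\{a})\{a})\{b})\{a})\{a}\{b} | (no moves)
LTS(Q): 1 reachable states
  t0 = rec X. (b.(a.X\{a})\{a})\{b} | (no moves)
Trace ⟨a⟩ through P, begin at {s0}:
  step 1 (a): {s1}
  ✓ P
Trace ⟨a⟩ through Q, begin at {t0}:
  step 1 (a): ∅ (Q stuck)

a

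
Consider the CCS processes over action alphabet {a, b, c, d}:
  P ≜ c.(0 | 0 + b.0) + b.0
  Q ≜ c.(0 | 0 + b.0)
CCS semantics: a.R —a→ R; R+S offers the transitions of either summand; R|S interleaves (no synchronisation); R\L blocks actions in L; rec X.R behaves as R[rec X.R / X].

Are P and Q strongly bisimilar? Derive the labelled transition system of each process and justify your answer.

Reachable graph of P (3 states):
  p0 = c.(0 | 0 + b.0) + b.0 → —b→ p1, —c→ p2
  p1 = 0 → stopped
  p2 = 0 | 0 + b.0 → —b→ p1
Reachable graph of Q (3 states):
  q0 = c.(0 | 0 + b.0) → —c→ q1
  q1 = 0 | 0 + b.0 → —b→ q2
  q2 = 0 → stopped
Bisimilarity quotient blocks:
  B0 = {p0}
  B1 = {p2, q1}
  B2 = {p1, q2}
  B3 = {q0}
p0 ∈ B0, q0 ∈ B3 → different blocks

not bisimilar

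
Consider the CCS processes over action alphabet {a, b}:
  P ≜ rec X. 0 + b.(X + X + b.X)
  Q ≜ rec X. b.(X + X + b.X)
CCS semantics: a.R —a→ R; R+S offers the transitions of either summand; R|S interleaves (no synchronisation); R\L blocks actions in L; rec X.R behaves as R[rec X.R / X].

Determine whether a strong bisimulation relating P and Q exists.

Reachable graph of P (2 states):
  s0 = rec X. 0 + b.(X + X + b.X) has moves —b→ s1
  s1 = (rec X. 0 + b.(X + X + b.X)) + (rec X. 0 + b.(X + X + b.X)) + b.(rec X. 0 + b.(X + X + b.X)) has moves —b→ s0, —b→ s1
Reachable graph of Q (2 states):
  t0 = rec X. b.(X + X + b.X) has moves —b→ t1
  t1 = (rec X. b.(X + X + b.X)) + (rec X. b.(X + X + b.X)) + b.(rec X. b.(X + X + b.X)) has moves —b→ t0, —b→ t1
Coarsest stable partition (strong bisimilarity classes):
  B0 = {s0, s1, t0, t1}
s0 ∈ B0, t0 ∈ B0 → same block

P ~ Q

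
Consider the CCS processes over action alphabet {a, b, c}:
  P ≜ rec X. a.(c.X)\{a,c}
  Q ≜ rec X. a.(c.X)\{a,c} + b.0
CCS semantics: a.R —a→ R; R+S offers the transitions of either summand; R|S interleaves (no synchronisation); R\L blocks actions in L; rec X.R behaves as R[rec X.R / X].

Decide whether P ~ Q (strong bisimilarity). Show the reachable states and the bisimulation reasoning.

not bisimilar

P's transition system — 2 states:
  u0 = rec X. a.(c.X)\{a,c} has moves =a=> u1
  u1 = (c.(rec X. a.(c.X)\{a,c}))\{a,c} has moves (no moves)
Q's transition system — 3 states:
  v0 = rec X. a.(c.X)\{a,c} + b.0 has moves =a=> v1, =b=> v2
  v1 = (c.(rec X. a.(c.X)\{a,c} + b.0))\{a,c} has moves (no moves)
  v2 = 0 has moves (no moves)
Bisimilarity quotient blocks:
  B0 = {u0}
  B1 = {u1, v1, v2}
  B2 = {v0}
u0 ∈ B0, v0 ∈ B2 → different blocks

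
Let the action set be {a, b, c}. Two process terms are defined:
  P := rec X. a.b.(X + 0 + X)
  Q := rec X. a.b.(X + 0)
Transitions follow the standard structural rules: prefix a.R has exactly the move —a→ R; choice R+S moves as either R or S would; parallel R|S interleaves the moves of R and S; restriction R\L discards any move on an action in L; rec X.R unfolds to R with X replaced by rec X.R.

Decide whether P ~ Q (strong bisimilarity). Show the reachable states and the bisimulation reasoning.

P ~ Q

LTS(P): 3 reachable states
  s0 = rec X. a.b.(X + 0 + X) | --a--▸ s1
  s1 = b.((rec X. a.b.(X + 0 + X)) + 0 + (rec X. a.b.(X + 0 + X))) | --b--▸ s2
  s2 = (rec X. a.b.(X + 0 + X)) + 0 + (rec X. a.b.(X + 0 + X)) | --a--▸ s1
LTS(Q): 3 reachable states
  t0 = rec X. a.b.(X + 0) | --a--▸ t1
  t1 = b.((rec X. a.b.(X + 0)) + 0) | --b--▸ t2
  t2 = (rec X. a.b.(X + 0)) + 0 | --a--▸ t1
Partition-refinement fixed point:
  B0 = {s0, s2, t0, t2}
  B1 = {s1, t1}
s0 ∈ B0, t0 ∈ B0 → same block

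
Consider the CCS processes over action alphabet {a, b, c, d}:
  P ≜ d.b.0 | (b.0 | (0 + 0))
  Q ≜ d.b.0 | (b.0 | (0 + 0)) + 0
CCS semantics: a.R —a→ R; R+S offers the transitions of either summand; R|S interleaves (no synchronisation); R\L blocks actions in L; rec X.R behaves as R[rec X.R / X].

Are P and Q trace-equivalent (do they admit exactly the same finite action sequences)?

Reachable graph of P (6 states):
  m0 = d.b.0 | (b.0 | (0 + 0)) → --b--▸ m1, --d--▸ m2
  m1 = d.b.0 | (0 | (0 + 0)) → --d--▸ m3
  m2 = b.0 | (b.0 | (0 + 0)) → --b--▸ m3, --b--▸ m4
  m3 = b.0 | (0 | (0 + 0)) → --b--▸ m5
  m4 = 0 | (b.0 | (0 + 0)) → --b--▸ m5
  m5 = 0 | (0 | (0 + 0)) → deadlocked
Reachable graph of Q (6 states):
  n0 = d.b.0 | (b.0 | (0 + 0)) + 0 → --b--▸ n1, --d--▸ n2
  n1 = d.b.0 | (0 | (0 + 0)) → --d--▸ n3
  n2 = b.0 | (b.0 | (0 + 0)) → --b--▸ n3, --b--▸ n4
  n3 = b.0 | (0 | (0 + 0)) → --b--▸ n5
  n4 = 0 | (b.0 | (0 + 0)) → --b--▸ n5
  n5 = 0 | (0 | (0 + 0)) → deadlocked
Coarsest stable partition (strong bisimilarity classes):
  B0 = {m0, n0}
  B1 = {m2, n2}
  B2 = {m3, m4, n3, n4}
  B3 = {m5, n5}
  B4 = {m1, n1}
m0 ∈ B0, n0 ∈ B0 → same block
Bisimilar ⇒ trace-equivalent.

YES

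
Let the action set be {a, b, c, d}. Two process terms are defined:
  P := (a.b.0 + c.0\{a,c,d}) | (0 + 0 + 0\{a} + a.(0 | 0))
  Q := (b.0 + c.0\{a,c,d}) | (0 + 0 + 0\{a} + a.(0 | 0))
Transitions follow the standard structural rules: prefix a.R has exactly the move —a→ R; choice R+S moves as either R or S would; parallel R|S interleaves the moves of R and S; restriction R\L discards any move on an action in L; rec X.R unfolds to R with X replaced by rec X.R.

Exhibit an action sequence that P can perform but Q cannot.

aa

LTS(P): 8 reachable states
  m0 = (a.b.0 + c.0\{a,c,d}) | (0 + 0 + 0\{a} + a.(0 | 0)) :: -a-> m1, -a-> m2, -c-> m3
  m1 = (a.b.0 + c.0\{a,c,d}) | (0 | 0) :: -a-> m4, -c-> m5
  m2 = b.0 | (0 + 0 + 0\{a} + a.(0 | 0)) :: -a-> m4, -b-> m6
  m3 = 0\{a,c,d} | (0 + 0 + 0\{a} + a.(0 | 0)) :: -a-> m5
  m4 = b.0 | (0 | 0) :: -b-> m7
  m5 = 0\{a,c,d} | (0 | 0) :: deadlocked
  m6 = 0 | (0 + 0 + 0\{a} + a.(0 | 0)) :: -a-> m7
  m7 = 0 | (0 | 0) :: deadlocked
LTS(Q): 6 reachable states
  n0 = (b.0 + c.0\{a,c,d}) | (0 + 0 + 0\{a} + a.(0 | 0)) :: -a-> n1, -b-> n2, -c-> n3
  n1 = (b.0 + c.0\{a,c,d}) | (0 | 0) :: -b-> n4, -c-> n5
  n2 = 0 | (0 + 0 + 0\{a} + a.(0 | 0)) :: -a-> n4
  n3 = 0\{a,c,d} | (0 + 0 + 0\{a} + a.(0 | 0)) :: -a-> n5
  n4 = 0 | (0 | 0) :: deadlocked
  n5 = 0\{a,c,d} | (0 | 0) :: deadlocked
Trace ⟨aa⟩ through P, begin at {m0}:
  after a @ step 1: {m1, m2}
  after a @ step 2: {m4}
  ✓ P
Trace ⟨aa⟩ through Q, begin at {n0}:
  after a @ step 1: {n1}
  after a @ step 2: no successor for Q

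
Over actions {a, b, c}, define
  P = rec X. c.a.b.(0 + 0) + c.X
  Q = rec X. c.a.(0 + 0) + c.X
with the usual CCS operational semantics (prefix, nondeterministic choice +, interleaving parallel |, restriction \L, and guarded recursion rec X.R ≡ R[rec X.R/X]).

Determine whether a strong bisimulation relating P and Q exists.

P ≁ Q

LTS(P): 4 reachable states
  p0 = rec X. c.a.b.(0 + 0) + c.X → =c=> p0, =c=> p1
  p1 = a.b.(0 + 0) → =a=> p2
  p2 = b.(0 + 0) → =b=> p3
  p3 = 0 + 0 → (no moves)
LTS(Q): 3 reachable states
  q0 = rec X. c.a.(0 + 0) + c.X → =c=> q0, =c=> q1
  q1 = a.(0 + 0) → =a=> q2
  q2 = 0 + 0 → (no moves)
Coarsest stable partition (strong bisimilarity classes):
  B0 = {p0}
  B1 = {p1}
  B2 = {p2}
  B3 = {p3, q2}
  B4 = {q0}
  B5 = {q1}
p0 ∈ B0, q0 ∈ B4 → different blocks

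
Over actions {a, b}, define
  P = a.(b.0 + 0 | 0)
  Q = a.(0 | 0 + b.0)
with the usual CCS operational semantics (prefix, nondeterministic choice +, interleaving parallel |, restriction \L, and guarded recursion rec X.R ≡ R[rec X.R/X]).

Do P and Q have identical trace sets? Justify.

P's transition system — 3 states:
  m0 = a.(b.0 + 0 | 0) → -a-> m1
  m1 = b.0 + 0 | 0 → -b-> m2
  m2 = 0 → ∅
Q's transition system — 3 states:
  n0 = a.(0 | 0 + b.0) → -a-> n1
  n1 = 0 | 0 + b.0 → -b-> n2
  n2 = 0 → ∅
Bisimilarity quotient blocks:
  B0 = {m0, n0}
  B1 = {m1, n1}
  B2 = {m2, n2}
m0 ∈ B0, n0 ∈ B0 → same block
Bisimilar ⇒ trace-equivalent.

traces(P) = traces(Q)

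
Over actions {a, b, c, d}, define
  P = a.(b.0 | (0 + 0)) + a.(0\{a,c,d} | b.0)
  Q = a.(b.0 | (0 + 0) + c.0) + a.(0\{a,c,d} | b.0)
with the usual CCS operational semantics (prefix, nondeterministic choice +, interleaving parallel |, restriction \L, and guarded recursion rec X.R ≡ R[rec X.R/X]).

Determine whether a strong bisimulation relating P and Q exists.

P's transition system — 5 states:
  s0 = a.(b.0 | (0 + 0)) + a.(0\{a,c,d} | b.0) | —a→ s1, —a→ s2
  s1 = 0\{a,c,d} | b.0 | —b→ s3
  s2 = b.0 | (0 + 0) | —b→ s4
  s3 = 0\{a,c,d} | 0 | (no moves)
  s4 = 0 | (0 + 0) | (no moves)
Q's transition system — 6 states:
  t0 = a.(b.0 | (0 + 0) + c.0) + a.(0\{a,c,d} | b.0) | —a→ t1, —a→ t2
  t1 = 0\{a,c,d} | b.0 | —b→ t3
  t2 = b.0 | (0 + 0) + c.0 | —b→ t4, —c→ t5
  t3 = 0\{a,c,d} | 0 | (no moves)
  t4 = 0 | (0 + 0) | (no moves)
  t5 = 0 | (no moves)
Bisimilarity quotient blocks:
  B0 = {s0}
  B1 = {s1, s2, t1}
  B2 = {s3, s4, t3, t4, t5}
  B3 = {t0}
  B4 = {t2}
s0 ∈ B0, t0 ∈ B3 → different blocks

not bisimilar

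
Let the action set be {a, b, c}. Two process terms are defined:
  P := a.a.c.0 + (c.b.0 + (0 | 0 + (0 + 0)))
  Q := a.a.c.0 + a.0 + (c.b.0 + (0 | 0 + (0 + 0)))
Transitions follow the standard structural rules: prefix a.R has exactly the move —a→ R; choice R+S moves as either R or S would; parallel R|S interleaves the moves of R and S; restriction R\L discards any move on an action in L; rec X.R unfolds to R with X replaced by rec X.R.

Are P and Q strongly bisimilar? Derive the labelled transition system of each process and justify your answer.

Reachable graph of P (5 states):
  p0 = a.a.c.0 + (c.b.0 + (0 | 0 + (0 + 0))) has moves --a--▸ p1, --c--▸ p2
  p1 = a.c.0 has moves --a--▸ p3
  p2 = b.0 has moves --b--▸ p4
  p3 = c.0 has moves --c--▸ p4
  p4 = 0 has moves stopped
Reachable graph of Q (5 states):
  q0 = a.a.c.0 + a.0 + (c.b.0 + (0 | 0 + (0 + 0))) has moves --a--▸ q1, --a--▸ q2, --c--▸ q3
  q1 = 0 has moves stopped
  q2 = a.c.0 has moves --a--▸ q4
  q3 = b.0 has moves --b--▸ q1
  q4 = c.0 has moves --c--▸ q1
Coarsest stable partition (strong bisimilarity classes):
  B0 = {p0}
  B1 = {p1, q2}
  B2 = {p3, q4}
  B3 = {p4, q1}
  B4 = {p2, q3}
  B5 = {q0}
p0 ∈ B0, q0 ∈ B5 → different blocks

P ≁ Q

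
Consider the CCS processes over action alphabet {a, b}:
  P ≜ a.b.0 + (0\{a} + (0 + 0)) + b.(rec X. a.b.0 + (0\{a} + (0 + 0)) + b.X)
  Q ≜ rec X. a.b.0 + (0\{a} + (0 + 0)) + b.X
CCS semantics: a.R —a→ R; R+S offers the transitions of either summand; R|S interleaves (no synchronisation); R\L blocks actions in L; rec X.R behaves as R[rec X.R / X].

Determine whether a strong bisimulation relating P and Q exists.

LTS(P): 4 reachable states
  m0 = a.b.0 + (0\{a} + (0 + 0)) + b.(rec X. a.b.0 + (0\{a} + (0 + 0)) + b.X) → -a-> m1, -b-> m2
  m1 = b.0 → -b-> m3
  m2 = rec X. a.b.0 + (0\{a} + (0 + 0)) + b.X → -a-> m1, -b-> m2
  m3 = 0 → stopped
LTS(Q): 3 reachable states
  n0 = rec X. a.b.0 + (0\{a} + (0 + 0)) + b.X → -a-> n1, -b-> n0
  n1 = b.0 → -b-> n2
  n2 = 0 → stopped
Partition-refinement fixed point:
  B0 = {m0, m2, n0}
  B1 = {m1, n1}
  B2 = {m3, n2}
m0 ∈ B0, n0 ∈ B0 → same block

bisimilar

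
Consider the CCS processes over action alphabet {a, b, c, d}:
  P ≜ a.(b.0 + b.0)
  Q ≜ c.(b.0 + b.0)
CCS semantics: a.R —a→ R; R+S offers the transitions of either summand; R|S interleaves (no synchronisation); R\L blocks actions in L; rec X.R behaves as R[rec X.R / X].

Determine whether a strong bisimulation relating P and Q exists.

P's transition system — 3 states:
  m0 = a.(b.0 + b.0) has moves -a-> m1
  m1 = b.0 + b.0 has moves -b-> m2
  m2 = 0 has moves (no moves)
Q's transition system — 3 states:
  n0 = c.(b.0 + b.0) has moves -c-> n1
  n1 = b.0 + b.0 has moves -b-> n2
  n2 = 0 has moves (no moves)
Partition-refinement fixed point:
  B0 = {m0}
  B1 = {m1, n1}
  B2 = {m2, n2}
  B3 = {n0}
m0 ∈ B0, n0 ∈ B3 → different blocks

P ≁ Q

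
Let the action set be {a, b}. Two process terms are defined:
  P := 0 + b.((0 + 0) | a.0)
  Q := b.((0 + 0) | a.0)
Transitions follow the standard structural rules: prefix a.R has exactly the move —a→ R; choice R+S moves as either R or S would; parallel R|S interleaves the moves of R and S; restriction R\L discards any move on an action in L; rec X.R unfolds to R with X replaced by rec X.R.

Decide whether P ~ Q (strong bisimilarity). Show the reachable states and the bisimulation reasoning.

Reachable graph of P (3 states):
  s0 = 0 + b.((0 + 0) | a.0) has moves --b--▸ s1
  s1 = (0 + 0) | a.0 has moves --a--▸ s2
  s2 = (0 + 0) | 0 has moves deadlocked
Reachable graph of Q (3 states):
  t0 = b.((0 + 0) | a.0) has moves --b--▸ t1
  t1 = (0 + 0) | a.0 has moves --a--▸ t2
  t2 = (0 + 0) | 0 has moves deadlocked
Partition-refinement fixed point:
  B0 = {s0, t0}
  B1 = {s1, t1}
  B2 = {s2, t2}
s0 ∈ B0, t0 ∈ B0 → same block

P ~ Q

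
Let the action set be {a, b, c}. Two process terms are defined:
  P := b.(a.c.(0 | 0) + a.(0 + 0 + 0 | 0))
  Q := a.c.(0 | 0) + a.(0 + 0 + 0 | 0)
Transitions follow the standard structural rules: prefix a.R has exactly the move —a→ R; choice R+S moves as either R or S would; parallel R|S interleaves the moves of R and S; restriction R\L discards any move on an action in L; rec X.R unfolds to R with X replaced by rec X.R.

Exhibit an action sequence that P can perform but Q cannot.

b

Reachable graph of P (5 states):
  m0 = b.(a.c.(0 | 0) + a.(0 + 0 + 0 | 0)) has moves —b→ m1
  m1 = a.c.(0 | 0) + a.(0 + 0 + 0 | 0) has moves —a→ m2, —a→ m3
  m2 = 0 + 0 + 0 | 0 has moves stopped
  m3 = c.(0 | 0) has moves —c→ m4
  m4 = 0 | 0 has moves stopped
Reachable graph of Q (4 states):
  n0 = a.c.(0 | 0) + a.(0 + 0 + 0 | 0) has moves —a→ n1, —a→ n2
  n1 = 0 + 0 + 0 | 0 has moves stopped
  n2 = c.(0 | 0) has moves —c→ n3
  n3 = 0 | 0 has moves stopped
Executing b from P (initial set {m0}):
  [1] b ⇒ {m1}
  ✓ P
Executing b from Q (initial set {n0}):
  [1] b ⇒ no successor for Q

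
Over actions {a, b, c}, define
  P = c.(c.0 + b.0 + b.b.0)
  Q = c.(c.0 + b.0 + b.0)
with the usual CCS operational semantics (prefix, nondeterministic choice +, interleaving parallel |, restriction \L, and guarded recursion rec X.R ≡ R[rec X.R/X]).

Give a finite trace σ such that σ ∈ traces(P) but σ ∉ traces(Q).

cbb

Reachable graph of P (4 states):
  u0 = c.(c.0 + b.0 + b.b.0) | --c--▸ u1
  u1 = c.0 + b.0 + b.b.0 | --b--▸ u2, --b--▸ u3, --c--▸ u2
  u2 = 0 | ∅
  u3 = b.0 | --b--▸ u2
Reachable graph of Q (3 states):
  v0 = c.(c.0 + b.0 + b.0) | --c--▸ v1
  v1 = c.0 + b.0 + b.0 | --b--▸ v2, --c--▸ v2
  v2 = 0 | ∅
Executing cbb from P (initial set {u0}):
  step 1 (c): {u1}
  step 2 (b): {u2, u3}
  step 3 (b): {u2}
  — P admits the full trace.
Executing cbb from Q (initial set {v0}):
  step 1 (c): {v1}
  step 2 (b): {v2}
  step 3 (b): ∅ (Q stuck)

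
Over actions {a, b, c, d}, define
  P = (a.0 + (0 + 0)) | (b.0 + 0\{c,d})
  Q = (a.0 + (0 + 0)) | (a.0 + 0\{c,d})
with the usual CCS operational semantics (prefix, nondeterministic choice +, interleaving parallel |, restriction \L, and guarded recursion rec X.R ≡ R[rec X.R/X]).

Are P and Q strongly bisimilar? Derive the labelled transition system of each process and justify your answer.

Reachable graph of P (4 states):
  p0 = (a.0 + (0 + 0)) | (b.0 + 0\{c,d}) :: -a-> p1, -b-> p2
  p1 = 0 | (b.0 + 0\{c,d}) :: -b-> p3
  p2 = (a.0 + (0 + 0)) | 0 :: -a-> p3
  p3 = 0 | 0 :: deadlocked
Reachable graph of Q (4 states):
  q0 = (a.0 + (0 + 0)) | (a.0 + 0\{c,d}) :: -a-> q1, -a-> q2
  q1 = (a.0 + (0 + 0)) | 0 :: -a-> q3
  q2 = 0 | (a.0 + 0\{c,d}) :: -a-> q3
  q3 = 0 | 0 :: deadlocked
Coarsest stable partition (strong bisimilarity classes):
  B0 = {p0}
  B1 = {p2, q1, q2}
  B2 = {p3, q3}
  B3 = {p1}
  B4 = {q0}
p0 ∈ B0, q0 ∈ B4 → different blocks

P ≁ Q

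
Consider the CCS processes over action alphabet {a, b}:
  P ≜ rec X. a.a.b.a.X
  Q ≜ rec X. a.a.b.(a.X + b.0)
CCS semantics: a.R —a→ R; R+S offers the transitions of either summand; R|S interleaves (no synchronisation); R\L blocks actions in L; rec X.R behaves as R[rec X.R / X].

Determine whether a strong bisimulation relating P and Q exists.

LTS(P): 4 reachable states
  m0 = rec X. a.a.b.a.X has moves -a-> m1
  m1 = a.b.a.(rec X. a.a.b.a.X) has moves -a-> m2
  m2 = b.a.(rec X. a.a.b.a.X) has moves -b-> m3
  m3 = a.(rec X. a.a.b.a.X) has moves -a-> m0
LTS(Q): 5 reachable states
  n0 = rec X. a.a.b.(a.X + b.0) has moves -a-> n1
  n1 = a.b.(a.(rec X. a.a.b.(a.X + b.0)) + b.0) has moves -a-> n2
  n2 = b.(a.(rec X. a.a.b.(a.X + b.0)) + b.0) has moves -b-> n3
  n3 = a.(rec X. a.a.b.(a.X + b.0)) + b.0 has moves -a-> n0, -b-> n4
  n4 = 0 has moves (no moves)
Bisimilarity quotient blocks:
  B0 = {m0}
  B1 = {m1}
  B2 = {m2}
  B3 = {m3}
  B4 = {n0}
  B5 = {n1}
  B6 = {n2}
  B7 = {n3}
  B8 = {n4}
m0 ∈ B0, n0 ∈ B4 → different blocks

NO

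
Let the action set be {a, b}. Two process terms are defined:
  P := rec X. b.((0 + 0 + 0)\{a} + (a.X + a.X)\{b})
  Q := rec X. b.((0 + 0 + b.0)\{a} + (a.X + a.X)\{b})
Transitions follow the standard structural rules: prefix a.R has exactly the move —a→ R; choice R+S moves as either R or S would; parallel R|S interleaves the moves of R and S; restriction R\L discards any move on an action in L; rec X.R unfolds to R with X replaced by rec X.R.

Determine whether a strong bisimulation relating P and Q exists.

NO

LTS(P): 3 reachable states
  u0 = rec X. b.((0 + 0 + 0)\{a} + (a.X + a.X)\{b}) ⊢ —b→ u1
  u1 = (0 + 0 + 0)\{a} + (a.(rec X. b.((0 + 0 + 0)\{a} + (a.X + a.X)\{b})) + a.(rec X. b.((0 + 0 + 0)\{a} + (a.X + a.X)\{b})))\{b} ⊢ —a→ u2
  u2 = (rec X. b.((0 + 0 + 0)\{a} + (a.X + a.X)\{b}))\{b} ⊢ ∅
LTS(Q): 4 reachable states
  v0 = rec X. b.((0 + 0 + b.0)\{a} + (a.X + a.X)\{b}) ⊢ —b→ v1
  v1 = (0 + 0 + b.0)\{a} + (a.(rec X. b.((0 + 0 + b.0)\{a} + (a.X + a.X)\{b})) + a.(rec X. b.((0 + 0 + b.0)\{a} + (a.X + a.X)\{b})))\{b} ⊢ —a→ v2, —b→ v3
  v2 = (rec X. b.((0 + 0 + b.0)\{a} + (a.X + a.X)\{b}))\{b} ⊢ ∅
  v3 = 0\{a} ⊢ ∅
Bisimilarity quotient blocks:
  B0 = {u0}
  B1 = {u1}
  B2 = {u2, v2, v3}
  B3 = {v0}
  B4 = {v1}
u0 ∈ B0, v0 ∈ B3 → different blocks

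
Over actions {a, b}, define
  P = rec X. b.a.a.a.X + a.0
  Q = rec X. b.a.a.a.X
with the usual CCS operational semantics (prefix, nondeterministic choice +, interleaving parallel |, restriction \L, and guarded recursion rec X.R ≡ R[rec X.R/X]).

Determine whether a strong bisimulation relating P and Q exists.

LTS(P): 5 reachable states
  s0 = rec X. b.a.a.a.X + a.0 :: —a→ s1, —b→ s2
  s1 = 0 :: ·
  s2 = a.a.a.(rec X. b.a.a.a.X + a.0) :: —a→ s3
  s3 = a.a.(rec X. b.a.a.a.X + a.0) :: —a→ s4
  s4 = a.(rec X. b.a.a.a.X + a.0) :: —a→ s0
LTS(Q): 4 reachable states
  t0 = rec X. b.a.a.a.X :: —b→ t1
  t1 = a.a.a.(rec X. b.a.a.a.X) :: —a→ t2
  t2 = a.a.(rec X. b.a.a.a.X) :: —a→ t3
  t3 = a.(rec X. b.a.a.a.X) :: —a→ t0
Coarsest stable partition (strong bisimilarity classes):
  B0 = {s0}
  B1 = {s2}
  B2 = {s3}
  B3 = {s4}
  B4 = {s1}
  B5 = {t0}
  B6 = {t1}
  B7 = {t2}
  B8 = {t3}
s0 ∈ B0, t0 ∈ B5 → different blocks

not bisimilar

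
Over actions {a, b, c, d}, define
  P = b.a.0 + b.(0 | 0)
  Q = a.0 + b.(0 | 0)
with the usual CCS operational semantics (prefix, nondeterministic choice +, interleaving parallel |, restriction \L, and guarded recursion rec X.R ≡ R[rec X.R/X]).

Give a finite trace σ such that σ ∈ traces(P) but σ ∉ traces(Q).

Reachable graph of P (4 states):
  u0 = b.a.0 + b.(0 | 0) :: =b=> u1, =b=> u2
  u1 = 0 | 0 :: stopped
  u2 = a.0 :: =a=> u3
  u3 = 0 :: stopped
Reachable graph of Q (3 states):
  v0 = a.0 + b.(0 | 0) :: =a=> v1, =b=> v2
  v1 = 0 :: stopped
  v2 = 0 | 0 :: stopped
Run σ = ⟨ba⟩ on P: start {u0}
  [1] b ⇒ {u1, u2}
  [2] a ⇒ {u3}
  ✓ P
Run σ = ⟨ba⟩ on Q: start {v0}
  [1] b ⇒ {v2}
  [2] a ⇒ no successor for Q

ba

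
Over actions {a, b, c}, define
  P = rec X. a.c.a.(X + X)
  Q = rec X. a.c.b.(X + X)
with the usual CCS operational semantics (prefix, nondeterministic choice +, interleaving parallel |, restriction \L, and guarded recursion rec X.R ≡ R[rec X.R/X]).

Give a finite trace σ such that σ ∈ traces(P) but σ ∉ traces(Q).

aca

P's transition system — 4 states:
  p0 = rec X. a.c.a.(X + X) has moves -a-> p1
  p1 = c.a.((rec X. a.c.a.(X + X)) + (rec X. a.c.a.(X + X))) has moves -c-> p2
  p2 = a.((rec X. a.c.a.(X + X)) + (rec X. a.c.a.(X + X))) has moves -a-> p3
  p3 = (rec X. a.c.a.(X + X)) + (rec X. a.c.a.(X + X)) has moves -a-> p1
Q's transition system — 4 states:
  q0 = rec X. a.c.b.(X + X) has moves -a-> q1
  q1 = c.b.((rec X. a.c.b.(X + X)) + (rec X. a.c.b.(X + X))) has moves -c-> q2
  q2 = b.((rec X. a.c.b.(X + X)) + (rec X. a.c.b.(X + X))) has moves -b-> q3
  q3 = (rec X. a.c.b.(X + X)) + (rec X. a.c.b.(X + X)) has moves -a-> q1
Run σ = ⟨aca⟩ on P: start {p0}
  after a @ step 1: {p1}
  after c @ step 2: {p2}
  after a @ step 3: {p3}
  ✓ P
Run σ = ⟨aca⟩ on Q: start {q0}
  after a @ step 1: {q1}
  after c @ step 2: {q2}
  after a @ step 3: no successor for Q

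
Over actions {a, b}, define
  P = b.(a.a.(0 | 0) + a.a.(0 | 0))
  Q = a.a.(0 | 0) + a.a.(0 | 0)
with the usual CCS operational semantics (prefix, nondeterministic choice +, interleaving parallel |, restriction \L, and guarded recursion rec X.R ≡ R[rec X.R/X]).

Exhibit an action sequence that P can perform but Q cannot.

LTS(P): 4 reachable states
  s0 = b.(a.a.(0 | 0) + a.a.(0 | 0)) → =b=> s1
  s1 = a.a.(0 | 0) + a.a.(0 | 0) → =a=> s2
  s2 = a.(0 | 0) → =a=> s3
  s3 = 0 | 0 → (no moves)
LTS(Q): 3 reachable states
  t0 = a.a.(0 | 0) + a.a.(0 | 0) → =a=> t1
  t1 = a.(0 | 0) → =a=> t2
  t2 = 0 | 0 → (no moves)
Run σ = ⟨b⟩ on P: start {s0}
  step 1 (b): {s1}
  P completes σ.
Run σ = ⟨b⟩ on Q: start {t0}
  step 1 (b): ∅  — Q cannot continue

b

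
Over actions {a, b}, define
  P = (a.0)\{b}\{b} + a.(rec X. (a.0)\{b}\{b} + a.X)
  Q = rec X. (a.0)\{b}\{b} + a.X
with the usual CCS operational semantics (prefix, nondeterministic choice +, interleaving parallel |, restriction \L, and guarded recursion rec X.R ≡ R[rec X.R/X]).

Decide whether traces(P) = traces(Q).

Reachable graph of P (3 states):
  m0 = (a.0)\{b}\{b} + a.(rec X. (a.0)\{b}\{b} + a.X) → --a--▸ m1, --a--▸ m2
  m1 = 0\{b}\{b} → deadlocked
  m2 = rec X. (a.0)\{b}\{b} + a.X → --a--▸ m1, --a--▸ m2
Reachable graph of Q (2 states):
  n0 = rec X. (a.0)\{b}\{b} + a.X → --a--▸ n0, --a--▸ n1
  n1 = 0\{b}\{b} → deadlocked
Coarsest stable partition (strong bisimilarity classes):
  B0 = {m0, m2, n0}
  B1 = {m1, n1}
m0 ∈ B0, n0 ∈ B0 → same block
Bisimilar ⇒ trace-equivalent.

trace-equivalent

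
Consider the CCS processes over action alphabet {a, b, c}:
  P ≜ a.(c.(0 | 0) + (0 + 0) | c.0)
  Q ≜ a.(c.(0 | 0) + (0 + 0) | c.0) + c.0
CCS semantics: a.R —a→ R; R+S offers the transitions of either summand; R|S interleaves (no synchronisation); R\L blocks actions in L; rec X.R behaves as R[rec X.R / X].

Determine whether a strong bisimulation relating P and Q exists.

LTS(P): 4 reachable states
  p0 = a.(c.(0 | 0) + (0 + 0) | c.0) :: --a--▸ p1
  p1 = c.(0 | 0) + (0 + 0) | c.0 :: --c--▸ p2, --c--▸ p3
  p2 = (0 + 0) | 0 :: stopped
  p3 = 0 | 0 :: stopped
LTS(Q): 5 reachable states
  q0 = a.(c.(0 | 0) + (0 + 0) | c.0) + c.0 :: --a--▸ q1, --c--▸ q2
  q1 = c.(0 | 0) + (0 + 0) | c.0 :: --c--▸ q3, --c--▸ q4
  q2 = 0 :: stopped
  q3 = (0 + 0) | 0 :: stopped
  q4 = 0 | 0 :: stopped
Coarsest stable partition (strong bisimilarity classes):
  B0 = {p0}
  B1 = {p1, q1}
  B2 = {p2, p3, q2, q3, q4}
  B3 = {q0}
p0 ∈ B0, q0 ∈ B3 → different blocks

P ≁ Q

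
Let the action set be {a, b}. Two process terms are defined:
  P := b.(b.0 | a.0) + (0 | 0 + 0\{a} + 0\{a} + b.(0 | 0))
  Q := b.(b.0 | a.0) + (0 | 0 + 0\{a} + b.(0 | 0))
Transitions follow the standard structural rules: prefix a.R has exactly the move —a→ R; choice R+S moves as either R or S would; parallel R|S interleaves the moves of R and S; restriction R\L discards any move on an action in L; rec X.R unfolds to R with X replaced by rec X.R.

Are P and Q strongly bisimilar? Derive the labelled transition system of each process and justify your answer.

P's transition system — 5 states:
  s0 = b.(b.0 | a.0) + (0 | 0 + 0\{a} + 0\{a} + b.(0 | 0)) :: —b→ s1, —b→ s2
  s1 = 0 | 0 :: ·
  s2 = b.0 | a.0 :: —a→ s3, —b→ s4
  s3 = b.0 | 0 :: —b→ s1
  s4 = 0 | a.0 :: —a→ s1
Q's transition system — 5 states:
  t0 = b.(b.0 | a.0) + (0 | 0 + 0\{a} + b.(0 | 0)) :: —b→ t1, —b→ t2
  t1 = 0 | 0 :: ·
  t2 = b.0 | a.0 :: —a→ t3, —b→ t4
  t3 = b.0 | 0 :: —b→ t1
  t4 = 0 | a.0 :: —a→ t1
Partition-refinement fixed point:
  B0 = {s0, t0}
  B1 = {s1, t1}
  B2 = {s2, t2}
  B3 = {s4, t4}
  B4 = {s3, t3}
s0 ∈ B0, t0 ∈ B0 → same block

YES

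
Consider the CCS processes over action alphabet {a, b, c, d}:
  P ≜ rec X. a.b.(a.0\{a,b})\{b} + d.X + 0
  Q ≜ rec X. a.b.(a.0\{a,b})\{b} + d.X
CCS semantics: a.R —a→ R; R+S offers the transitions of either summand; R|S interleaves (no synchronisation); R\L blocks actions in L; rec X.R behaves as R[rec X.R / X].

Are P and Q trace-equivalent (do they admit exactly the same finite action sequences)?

LTS(P): 4 reachable states
  s0 = rec X. a.b.(a.0\{a,b})\{b} + d.X + 0 → ··a··> s1, ··d··> s0
  s1 = b.(a.0\{a,b})\{b} → ··b··> s2
  s2 = (a.0\{a,b})\{b} → ··a··> s3
  s3 = 0\{a,b}\{b} → ·
LTS(Q): 4 reachable states
  t0 = rec X. a.b.(a.0\{a,b})\{b} + d.X → ··a··> t1, ··d··> t0
  t1 = b.(a.0\{a,b})\{b} → ··b··> t2
  t2 = (a.0\{a,b})\{b} → ··a··> t3
  t3 = 0\{a,b}\{b} → ·
Partition-refinement fixed point:
  B0 = {s0, t0}
  B1 = {s1, t1}
  B2 = {s2, t2}
  B3 = {s3, t3}
s0 ∈ B0, t0 ∈ B0 → same block
Bisimilar ⇒ trace-equivalent.

YES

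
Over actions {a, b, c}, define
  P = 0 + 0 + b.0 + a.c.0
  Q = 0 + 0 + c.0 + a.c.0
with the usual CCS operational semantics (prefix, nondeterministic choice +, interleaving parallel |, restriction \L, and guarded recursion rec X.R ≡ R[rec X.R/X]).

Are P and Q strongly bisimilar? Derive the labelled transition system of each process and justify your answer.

Reachable graph of P (3 states):
  u0 = 0 + 0 + b.0 + a.c.0 has moves ··a··> u1, ··b··> u2
  u1 = c.0 has moves ··c··> u2
  u2 = 0 has moves ·
Reachable graph of Q (3 states):
  v0 = 0 + 0 + c.0 + a.c.0 has moves ··a··> v1, ··c··> v2
  v1 = c.0 has moves ··c··> v2
  v2 = 0 has moves ·
Coarsest stable partition (strong bisimilarity classes):
  B0 = {u0}
  B1 = {u2, v2}
  B2 = {u1, v1}
  B3 = {v0}
u0 ∈ B0, v0 ∈ B3 → different blocks

not bisimilar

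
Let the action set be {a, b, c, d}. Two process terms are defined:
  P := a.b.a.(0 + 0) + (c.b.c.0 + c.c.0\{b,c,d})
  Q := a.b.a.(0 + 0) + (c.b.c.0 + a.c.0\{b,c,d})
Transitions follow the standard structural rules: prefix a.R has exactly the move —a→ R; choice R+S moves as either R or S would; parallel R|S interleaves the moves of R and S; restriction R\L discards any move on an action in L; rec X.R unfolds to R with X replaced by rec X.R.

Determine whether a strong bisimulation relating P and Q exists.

Reachable graph of P (9 states):
  m0 = a.b.a.(0 + 0) + (c.b.c.0 + c.c.0\{b,c,d}) → -a-> m1, -c-> m2, -c-> m3
  m1 = b.a.(0 + 0) → -b-> m4
  m2 = b.c.0 → -b-> m5
  m3 = c.0\{b,c,d} → -c-> m6
  m4 = a.(0 + 0) → -a-> m7
  m5 = c.0 → -c-> m8
  m6 = 0\{b,c,d} → stopped
  m7 = 0 + 0 → stopped
  m8 = 0 → stopped
Reachable graph of Q (9 states):
  n0 = a.b.a.(0 + 0) + (c.b.c.0 + a.c.0\{b,c,d}) → -a-> n1, -a-> n2, -c-> n3
  n1 = b.a.(0 + 0) → -b-> n4
  n2 = c.0\{b,c,d} → -c-> n5
  n3 = b.c.0 → -b-> n6
  n4 = a.(0 + 0) → -a-> n7
  n5 = 0\{b,c,d} → stopped
  n6 = c.0 → -c-> n8
  n7 = 0 + 0 → stopped
  n8 = 0 → stopped
Coarsest stable partition (strong bisimilarity classes):
  B0 = {m0}
  B1 = {m1, n1}
  B2 = {m4, n4}
  B3 = {m6, m7, m8, n5, n7, n8}
  B4 = {m3, m5, n2, n6}
  B5 = {m2, n3}
  B6 = {n0}
m0 ∈ B0, n0 ∈ B6 → different blocks

not bisimilar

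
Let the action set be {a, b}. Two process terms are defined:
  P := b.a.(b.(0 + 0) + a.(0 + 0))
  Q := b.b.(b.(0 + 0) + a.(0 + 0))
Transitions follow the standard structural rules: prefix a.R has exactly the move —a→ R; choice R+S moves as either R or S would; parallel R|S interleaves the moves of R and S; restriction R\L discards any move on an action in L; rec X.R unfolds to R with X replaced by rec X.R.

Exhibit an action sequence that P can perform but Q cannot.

Reachable graph of P (4 states):
  s0 = b.a.(b.(0 + 0) + a.(0 + 0)) :: --b--▸ s1
  s1 = a.(b.(0 + 0) + a.(0 + 0)) :: --a--▸ s2
  s2 = b.(0 + 0) + a.(0 + 0) :: --a--▸ s3, --b--▸ s3
  s3 = 0 + 0 :: ·
Reachable graph of Q (4 states):
  t0 = b.b.(b.(0 + 0) + a.(0 + 0)) :: --b--▸ t1
  t1 = b.(b.(0 + 0) + a.(0 + 0)) :: --b--▸ t2
  t2 = b.(0 + 0) + a.(0 + 0) :: --a--▸ t3, --b--▸ t3
  t3 = 0 + 0 :: ·
Run σ = ⟨ba⟩ on P: start {s0}
  after b @ step 1: {s1}
  after a @ step 2: {s2}
  P completes σ.
Run σ = ⟨ba⟩ on Q: start {t0}
  after b @ step 1: {t1}
  after a @ step 2: ∅  — Q cannot continue

ba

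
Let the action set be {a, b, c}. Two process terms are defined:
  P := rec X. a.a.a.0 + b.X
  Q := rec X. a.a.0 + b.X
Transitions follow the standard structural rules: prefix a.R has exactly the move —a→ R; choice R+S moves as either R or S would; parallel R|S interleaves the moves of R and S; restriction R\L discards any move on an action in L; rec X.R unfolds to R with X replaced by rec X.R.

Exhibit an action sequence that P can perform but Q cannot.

P's transition system — 4 states:
  p0 = rec X. a.a.a.0 + b.X :: —a→ p1, —b→ p0
  p1 = a.a.0 :: —a→ p2
  p2 = a.0 :: —a→ p3
  p3 = 0 :: (no moves)
Q's transition system — 3 states:
  q0 = rec X. a.a.0 + b.X :: —a→ q1, —b→ q0
  q1 = a.0 :: —a→ q2
  q2 = 0 :: (no moves)
Run σ = ⟨aaa⟩ on P: start {p0}
  after a @ step 1: {p1}
  after a @ step 2: {p2}
  after a @ step 3: {p3}
  ✓ P
Run σ = ⟨aaa⟩ on Q: start {q0}
  after a @ step 1: {q1}
  after a @ step 2: {q2}
  after a @ step 3: ∅ (Q stuck)

aaa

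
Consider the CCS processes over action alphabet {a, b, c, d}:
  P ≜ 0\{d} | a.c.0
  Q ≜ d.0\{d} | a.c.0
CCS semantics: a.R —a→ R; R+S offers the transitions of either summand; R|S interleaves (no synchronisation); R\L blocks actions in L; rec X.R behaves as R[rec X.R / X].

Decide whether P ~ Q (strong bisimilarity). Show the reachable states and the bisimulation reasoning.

NO

P's transition system — 3 states:
  u0 = 0\{d} | a.c.0 ⊢ -a-> u1
  u1 = 0\{d} | c.0 ⊢ -c-> u2
  u2 = 0\{d} | 0 ⊢ stopped
Q's transition system — 6 states:
  v0 = d.0\{d} | a.c.0 ⊢ -a-> v1, -d-> v2
  v1 = d.0\{d} | c.0 ⊢ -c-> v3, -d-> v4
  v2 = 0\{d} | a.c.0 ⊢ -a-> v4
  v3 = d.0\{d} | 0 ⊢ -d-> v5
  v4 = 0\{d} | c.0 ⊢ -c-> v5
  v5 = 0\{d} | 0 ⊢ stopped
Coarsest stable partition (strong bisimilarity classes):
  B0 = {u0, v2}
  B1 = {u1, v4}
  B2 = {u2, v5}
  B3 = {v0}
  B4 = {v1}
  B5 = {v3}
u0 ∈ B0, v0 ∈ B3 → different blocks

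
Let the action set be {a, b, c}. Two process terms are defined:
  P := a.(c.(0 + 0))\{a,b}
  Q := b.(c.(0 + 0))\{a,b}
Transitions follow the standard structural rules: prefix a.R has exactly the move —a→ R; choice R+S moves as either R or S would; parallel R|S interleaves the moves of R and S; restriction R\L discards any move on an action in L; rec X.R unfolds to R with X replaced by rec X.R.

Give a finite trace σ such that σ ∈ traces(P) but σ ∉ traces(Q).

Reachable graph of P (3 states):
  s0 = a.(c.(0 + 0))\{a,b} | —a→ s1
  s1 = (c.(0 + 0))\{a,b} | —c→ s2
  s2 = (0 + 0)\{a,b} | ·
Reachable graph of Q (3 states):
  t0 = b.(c.(0 + 0))\{a,b} | —b→ t1
  t1 = (c.(0 + 0))\{a,b} | —c→ t2
  t2 = (0 + 0)\{a,b} | ·
Run σ = ⟨a⟩ on P: start {s0}
  step 1 (a): {s1}
  — P admits the full trace.
Run σ = ⟨a⟩ on Q: start {t0}
  step 1 (a): ∅  — Q cannot continue

a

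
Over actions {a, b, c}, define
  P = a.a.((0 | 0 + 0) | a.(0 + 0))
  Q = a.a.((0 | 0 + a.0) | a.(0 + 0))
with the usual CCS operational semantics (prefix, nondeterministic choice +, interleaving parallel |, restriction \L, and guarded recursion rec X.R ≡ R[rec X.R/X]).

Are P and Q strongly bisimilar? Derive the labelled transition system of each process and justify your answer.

NO

P's transition system — 4 states:
  m0 = a.a.((0 | 0 + 0) | a.(0 + 0)) | --a--▸ m1
  m1 = a.((0 | 0 + 0) | a.(0 + 0)) | --a--▸ m2
  m2 = (0 | 0 + 0) | a.(0 + 0) | --a--▸ m3
  m3 = (0 | 0 + 0) | (0 + 0) | ∅
Q's transition system — 6 states:
  n0 = a.a.((0 | 0 + a.0) | a.(0 + 0)) | --a--▸ n1
  n1 = a.((0 | 0 + a.0) | a.(0 + 0)) | --a--▸ n2
  n2 = (0 | 0 + a.0) | a.(0 + 0) | --a--▸ n3, --a--▸ n4
  n3 = (0 | 0 + a.0) | (0 + 0) | --a--▸ n5
  n4 = 0 | a.(0 + 0) | --a--▸ n5
  n5 = 0 | (0 + 0) | ∅
Bisimilarity quotient blocks:
  B0 = {m0, n1}
  B1 = {m1, n2}
  B2 = {m2, n3, n4}
  B3 = {m3, n5}
  B4 = {n0}
m0 ∈ B0, n0 ∈ B4 → different blocks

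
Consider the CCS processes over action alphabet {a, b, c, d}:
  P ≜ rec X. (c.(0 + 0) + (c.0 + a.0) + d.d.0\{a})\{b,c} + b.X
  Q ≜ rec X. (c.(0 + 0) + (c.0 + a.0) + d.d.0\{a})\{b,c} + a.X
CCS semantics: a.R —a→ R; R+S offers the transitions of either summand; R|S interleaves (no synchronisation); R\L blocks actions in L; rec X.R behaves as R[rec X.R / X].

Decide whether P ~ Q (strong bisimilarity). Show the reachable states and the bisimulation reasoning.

NO

LTS(P): 4 reachable states
  m0 = rec X. (c.(0 + 0) + (c.0 + a.0) + d.d.0\{a})\{b,c} + b.X has moves ··a··> m1, ··b··> m0, ··d··> m2
  m1 = 0\{b,c} has moves stopped
  m2 = (d.0\{a})\{b,c} has moves ··d··> m3
  m3 = 0\{a}\{b,c} has moves stopped
LTS(Q): 4 reachable states
  n0 = rec X. (c.(0 + 0) + (c.0 + a.0) + d.d.0\{a})\{b,c} + a.X has moves ··a··> n0, ··a··> n1, ··d··> n2
  n1 = 0\{b,c} has moves stopped
  n2 = (d.0\{a})\{b,c} has moves ··d··> n3
  n3 = 0\{a}\{b,c} has moves stopped
Bisimilarity quotient blocks:
  B0 = {m0}
  B1 = {m2, n2}
  B2 = {m1, m3, n1, n3}
  B3 = {n0}
m0 ∈ B0, n0 ∈ B3 → different blocks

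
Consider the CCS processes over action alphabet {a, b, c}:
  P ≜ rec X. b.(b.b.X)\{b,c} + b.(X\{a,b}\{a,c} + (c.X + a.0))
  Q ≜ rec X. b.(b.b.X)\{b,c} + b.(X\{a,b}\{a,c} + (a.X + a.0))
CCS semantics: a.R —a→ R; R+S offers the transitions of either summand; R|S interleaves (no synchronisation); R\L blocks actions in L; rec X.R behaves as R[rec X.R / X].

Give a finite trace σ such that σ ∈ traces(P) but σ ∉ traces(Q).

bc

Reachable graph of P (4 states):
  u0 = rec X. b.(b.b.X)\{b,c} + b.(X\{a,b}\{a,c} + (c.X + a.0)) | =b=> u1, =b=> u2
  u1 = (b.b.(rec X. b.(b.b.X)\{b,c} + b.(X\{a,b}\{a,c} + (c.X + a.0))))\{b,c} | ·
  u2 = (rec X. b.(b.b.X)\{b,c} + b.(X\{a,b}\{a,c} + (c.X + a.0)))\{a,b}\{a,c} + (c.(rec X. b.(b.b.X)\{b,c} + b.(X\{a,b}\{a,c} + (c.X + a.0))) + a.0) | =a=> u3, =c=> u0
  u3 = 0 | ·
Reachable graph of Q (4 states):
  v0 = rec X. b.(b.b.X)\{b,c} + b.(X\{a,b}\{a,c} + (a.X + a.0)) | =b=> v1, =b=> v2
  v1 = (b.b.(rec X. b.(b.b.X)\{b,c} + b.(X\{a,b}\{a,c} + (a.X + a.0))))\{b,c} | ·
  v2 = (rec X. b.(b.b.X)\{b,c} + b.(X\{a,b}\{a,c} + (a.X + a.0)))\{a,b}\{a,c} + (a.(rec X. b.(b.b.X)\{b,c} + b.(X\{a,b}\{a,c} + (a.X + a.0))) + a.0) | =a=> v0, =a=> v3
  v3 = 0 | ·
Trace ⟨bc⟩ through P, begin at {u0}:
  after b @ step 1: {u1, u2}
  after c @ step 2: {u0}
  — P admits the full trace.
Trace ⟨bc⟩ through Q, begin at {v0}:
  after b @ step 1: {v1, v2}
  after c @ step 2: ∅  — Q cannot continue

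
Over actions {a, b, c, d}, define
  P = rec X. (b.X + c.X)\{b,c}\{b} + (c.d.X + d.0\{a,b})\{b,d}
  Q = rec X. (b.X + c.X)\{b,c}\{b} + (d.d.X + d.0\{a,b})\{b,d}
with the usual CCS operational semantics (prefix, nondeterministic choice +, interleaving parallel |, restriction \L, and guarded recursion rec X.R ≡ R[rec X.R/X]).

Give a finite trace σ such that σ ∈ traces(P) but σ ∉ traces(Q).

c

LTS(P): 2 reachable states
  m0 = rec X. (b.X + c.X)\{b,c}\{b} + (c.d.X + d.0\{a,b})\{b,d} :: -c-> m1
  m1 = (d.(rec X. (b.X + c.X)\{b,c}\{b} + (c.d.X + d.0\{a,b})\{b,d}))\{b,d} :: ·
LTS(Q): 1 reachable states
  n0 = rec X. (b.X + c.X)\{b,c}\{b} + (d.d.X + d.0\{a,b})\{b,d} :: ·
Run σ = ⟨c⟩ on P: start {m0}
  [1] c ⇒ {m1}
  — P admits the full trace.
Run σ = ⟨c⟩ on Q: start {n0}
  [1] c ⇒ no successor for Q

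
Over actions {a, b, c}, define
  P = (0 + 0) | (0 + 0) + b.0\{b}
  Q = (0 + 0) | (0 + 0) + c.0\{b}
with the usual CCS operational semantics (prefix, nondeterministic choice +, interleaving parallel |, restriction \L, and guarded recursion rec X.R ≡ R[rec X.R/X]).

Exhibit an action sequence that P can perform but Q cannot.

P's transition system — 2 states:
  p0 = (0 + 0) | (0 + 0) + b.0\{b} | =b=> p1
  p1 = 0\{b} | (no moves)
Q's transition system — 2 states:
  q0 = (0 + 0) | (0 + 0) + c.0\{b} | =c=> q1
  q1 = 0\{b} | (no moves)
Executing b from P (initial set {p0}):
  [1] b ⇒ {p1}
  P completes σ.
Executing b from Q (initial set {q0}):
  [1] b ⇒ ∅ (Q stuck)

b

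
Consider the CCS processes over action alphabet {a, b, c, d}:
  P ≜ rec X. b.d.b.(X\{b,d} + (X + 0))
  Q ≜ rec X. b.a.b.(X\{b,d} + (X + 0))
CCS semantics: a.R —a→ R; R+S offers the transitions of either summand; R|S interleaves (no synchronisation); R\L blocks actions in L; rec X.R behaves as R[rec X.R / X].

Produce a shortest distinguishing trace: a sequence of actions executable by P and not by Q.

LTS(P): 4 reachable states
  s0 = rec X. b.d.b.(X\{b,d} + (X + 0)) → -b-> s1
  s1 = d.b.((rec X. b.d.b.(X\{b,d} + (X + 0)))\{b,d} + ((rec X. b.d.b.(X\{b,d} + (X + 0))) + 0)) → -d-> s2
  s2 = b.((rec X. b.d.b.(X\{b,d} + (X + 0)))\{b,d} + ((rec X. b.d.b.(X\{b,d} + (X + 0))) + 0)) → -b-> s3
  s3 = (rec X. b.d.b.(X\{b,d} + (X + 0)))\{b,d} + ((rec X. b.d.b.(X\{b,d} + (X + 0))) + 0) → -b-> s1
LTS(Q): 4 reachable states
  t0 = rec X. b.a.b.(X\{b,d} + (X + 0)) → -b-> t1
  t1 = a.b.((rec X. b.a.b.(X\{b,d} + (X + 0)))\{b,d} + ((rec X. b.a.b.(X\{b,d} + (X + 0))) + 0)) → -a-> t2
  t2 = b.((rec X. b.a.b.(X\{b,d} + (X + 0)))\{b,d} + ((rec X. b.a.b.(X\{b,d} + (X + 0))) + 0)) → -b-> t3
  t3 = (rec X. b.a.b.(X\{b,d} + (X + 0)))\{b,d} + ((rec X. b.a.b.(X\{b,d} + (X + 0))) + 0) → -b-> t1
Executing bd from P (initial set {s0}):
  [1] b ⇒ {s1}
  [2] d ⇒ {s2}
  — P admits the full trace.
Executing bd from Q (initial set {t0}):
  [1] b ⇒ {t1}
  [2] d ⇒ ∅ (Q stuck)

bd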